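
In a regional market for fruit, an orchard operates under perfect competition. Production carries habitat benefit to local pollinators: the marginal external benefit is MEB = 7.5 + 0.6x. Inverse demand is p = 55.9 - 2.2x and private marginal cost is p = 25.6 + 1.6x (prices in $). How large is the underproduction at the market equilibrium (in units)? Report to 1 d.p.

3.8 units

Market equilibrium (private): 25.6 + 1.6x = 55.9 - 2.2x → x_m = 7.9737.
Social marginal cost = private MC − MEB = 18.1 + x.
Set SMC = demand: 18.1 + x = 55.9 - 2.2x → x* = 11.8125.
Gap = |7.9737 − 11.8125| = 3.8388.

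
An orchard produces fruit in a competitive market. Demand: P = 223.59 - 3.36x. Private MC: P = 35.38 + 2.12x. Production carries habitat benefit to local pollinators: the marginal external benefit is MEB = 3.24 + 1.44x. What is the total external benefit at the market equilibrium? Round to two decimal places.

Market equilibrium (private): 35.38 + 2.12x = 223.59 - 3.36x → x_m = 34.3449.
Total external benefit = ∫₀^{x_m} (3.24 + 1.44x) dx = 3.24×34.3449 + ½×1.44×34.3449² = 960.5694.

960.57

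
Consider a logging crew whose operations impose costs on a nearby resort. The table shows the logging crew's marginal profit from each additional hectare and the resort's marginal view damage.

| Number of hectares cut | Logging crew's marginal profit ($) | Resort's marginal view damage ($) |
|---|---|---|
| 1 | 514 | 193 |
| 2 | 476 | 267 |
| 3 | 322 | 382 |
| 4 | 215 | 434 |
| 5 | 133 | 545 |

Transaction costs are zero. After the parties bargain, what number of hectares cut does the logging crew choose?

2

Bargaining reaches the level where marginal profit last exceeds marginal view damage.
That holds through level 2 (476 ≥ 267) but not at 3 (322 < 382).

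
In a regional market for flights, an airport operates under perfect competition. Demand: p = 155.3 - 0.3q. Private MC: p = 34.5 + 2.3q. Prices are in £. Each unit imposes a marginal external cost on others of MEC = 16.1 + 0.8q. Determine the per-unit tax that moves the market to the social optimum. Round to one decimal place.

Social marginal cost = private MC + MEC = 50.6 + 3.1q.
Set SMC = demand: 50.6 + 3.1q = 155.3 - 0.3q → q* = 30.7941.
The Pigouvian tax equals MEC at q*: 16.1 + 0.8×30.7941 = 40.7353.

tax = £40.7 per unit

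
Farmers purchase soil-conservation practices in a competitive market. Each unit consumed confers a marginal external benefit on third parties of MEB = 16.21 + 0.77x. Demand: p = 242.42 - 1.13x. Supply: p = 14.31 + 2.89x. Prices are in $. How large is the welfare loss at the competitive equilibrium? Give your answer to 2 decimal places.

Market equilibrium (private): 14.31 + 2.89x = 242.42 - 1.13x → x_m = 56.7438.
Social marginal benefit = demand + MEB = 258.63 - 0.36x.
Set SMB = MC: 258.63 - 0.36x = 14.31 + 2.89x → x* = 75.1754.
Height of the DWL triangle at x_m is SMB(x_m) − MC(x_m) = MEB(x_m) = 59.9027.
DWL = ½ × 18.4316 × 59.9027 = 552.0513.

DWL = $552.05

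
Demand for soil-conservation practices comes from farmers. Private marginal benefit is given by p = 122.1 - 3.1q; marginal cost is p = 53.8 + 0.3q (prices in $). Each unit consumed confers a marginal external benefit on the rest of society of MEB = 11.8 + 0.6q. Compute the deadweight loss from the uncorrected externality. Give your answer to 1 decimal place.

Market equilibrium (private): 53.8 + 0.3q = 122.1 - 3.1q → q_m = 20.0882.
Social marginal benefit = demand + MEB = 133.9 - 2.5q.
Set SMB = MC: 133.9 - 2.5q = 53.8 + 0.3q → q* = 28.6071.
Between q* and q_m the wedge SMB − MC runs linearly from 0 to MEB(q_m), so the loss is a triangle.
DWL = ½ × 8.5189 × 23.8529 = 101.6002.

DWL = $101.6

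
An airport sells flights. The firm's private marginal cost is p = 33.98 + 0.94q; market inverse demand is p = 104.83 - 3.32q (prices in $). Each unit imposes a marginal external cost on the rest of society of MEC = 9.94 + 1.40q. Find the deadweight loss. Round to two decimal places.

Market equilibrium (private): 33.98 + 0.94q = 104.83 - 3.32q → q_m = 16.6315.
Social marginal cost = private MC + MEC = 43.92 + 2.34q.
Set SMC = demand: 43.92 + 2.34q = 104.83 - 3.32q → q* = 10.7615.
The welfare-loss triangle has base |q_m − q*| and height MEC(q_m) (the vertical gap between SMC and demand is zero at q* and MEC at q_m).
DWL = ½ × 5.8700 × 33.2240 = 97.5124.

DWL = $97.51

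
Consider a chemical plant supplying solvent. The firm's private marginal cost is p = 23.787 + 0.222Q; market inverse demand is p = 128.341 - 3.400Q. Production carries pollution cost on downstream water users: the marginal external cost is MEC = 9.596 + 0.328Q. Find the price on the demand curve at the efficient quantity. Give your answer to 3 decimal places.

Social marginal cost = private MC + MEC = 33.383 + 0.550Q.
Set SMC = demand: 33.383 + 0.550Q = 128.341 - 3.400Q → Q* = 24.0400.
Consumer price on the demand curve at Q*: 128.341 − 3.400×24.0400 = 46.6050.

P = 46.605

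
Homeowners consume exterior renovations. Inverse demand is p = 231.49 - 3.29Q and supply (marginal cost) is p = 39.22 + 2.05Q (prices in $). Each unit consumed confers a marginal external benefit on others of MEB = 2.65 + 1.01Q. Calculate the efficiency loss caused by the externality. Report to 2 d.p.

Market equilibrium (private): 39.22 + 2.05Q = 231.49 - 3.29Q → Q_m = 36.0056.
Social marginal benefit = demand + MEB = 234.14 - 2.28Q.
Set SMB = MC: 234.14 - 2.28Q = 39.22 + 2.05Q → Q* = 45.0162.
Height of the DWL triangle at Q_m is SMB(Q_m) − MC(Q_m) = MEB(Q_m) = 39.0157.
DWL = ½ × 9.0106 × 39.0157 = 175.7774.

DWL = $175.78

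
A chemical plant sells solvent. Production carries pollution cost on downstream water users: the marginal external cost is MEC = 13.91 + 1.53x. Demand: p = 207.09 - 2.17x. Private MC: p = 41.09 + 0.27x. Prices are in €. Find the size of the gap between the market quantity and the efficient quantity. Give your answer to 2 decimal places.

Market equilibrium (private): 41.09 + 0.27x = 207.09 - 2.17x → x_m = 68.0328.
Social marginal cost = private MC + MEC = 55.00 + 1.80x.
Set SMC = demand: 55.00 + 1.80x = 207.09 - 2.17x → x* = 38.3098.
Gap = |68.0328 − 38.3098| = 29.7230.

29.72 units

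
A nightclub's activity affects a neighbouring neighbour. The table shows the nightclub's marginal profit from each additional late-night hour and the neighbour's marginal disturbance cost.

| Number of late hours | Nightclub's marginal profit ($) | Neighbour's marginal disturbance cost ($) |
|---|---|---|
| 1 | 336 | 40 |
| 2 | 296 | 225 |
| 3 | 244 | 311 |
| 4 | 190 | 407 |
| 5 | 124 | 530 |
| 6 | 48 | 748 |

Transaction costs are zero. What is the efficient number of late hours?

2

Bargaining reaches the level where marginal profit last exceeds marginal disturbance cost.
That holds through level 2 (296 ≥ 225) but not at 3 (244 < 311).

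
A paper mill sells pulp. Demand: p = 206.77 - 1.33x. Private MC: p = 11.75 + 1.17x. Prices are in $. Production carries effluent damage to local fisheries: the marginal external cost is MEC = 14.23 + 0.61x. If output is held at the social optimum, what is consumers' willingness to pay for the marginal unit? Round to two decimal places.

P = $129.45

Social marginal cost = private MC + MEC = 25.98 + 1.78x.
Set SMC = demand: 25.98 + 1.78x = 206.77 - 1.33x → x* = 58.1318.
Consumer price on the demand curve at x*: 206.77 − 1.33×58.1318 = 129.4547.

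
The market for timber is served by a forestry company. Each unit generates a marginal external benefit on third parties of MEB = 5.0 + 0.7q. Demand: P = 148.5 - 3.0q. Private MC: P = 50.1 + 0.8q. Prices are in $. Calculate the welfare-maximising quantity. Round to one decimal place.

q* = 33.4

Social marginal cost = private MC − MEB = 45.1 + 0.1q.
Set SMC = demand: 45.1 + 0.1q = 148.5 - 3.0q → q* = 33.3548.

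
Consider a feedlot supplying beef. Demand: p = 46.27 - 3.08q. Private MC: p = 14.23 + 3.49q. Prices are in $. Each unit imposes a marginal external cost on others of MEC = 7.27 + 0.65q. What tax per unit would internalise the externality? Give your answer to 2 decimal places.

Social marginal cost = private MC + MEC = 21.50 + 4.14q.
Set SMC = demand: 21.50 + 4.14q = 46.27 - 3.08q → q* = 3.4307.
The Pigouvian tax equals MEC at q*: 7.27 + 0.65×3.4307 = 9.5000.

tax = $9.50 per unit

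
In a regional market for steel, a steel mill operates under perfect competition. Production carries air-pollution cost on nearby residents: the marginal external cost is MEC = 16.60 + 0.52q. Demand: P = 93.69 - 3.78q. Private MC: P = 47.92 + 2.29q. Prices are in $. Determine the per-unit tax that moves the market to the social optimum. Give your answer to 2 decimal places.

tax = $18.90 per unit

Social marginal cost = private MC + MEC = 64.52 + 2.81q.
Set SMC = demand: 64.52 + 2.81q = 93.69 - 3.78q → q* = 4.4264.
The Pigouvian tax equals MEC at q*: 16.60 + 0.52×4.4264 = 18.9017.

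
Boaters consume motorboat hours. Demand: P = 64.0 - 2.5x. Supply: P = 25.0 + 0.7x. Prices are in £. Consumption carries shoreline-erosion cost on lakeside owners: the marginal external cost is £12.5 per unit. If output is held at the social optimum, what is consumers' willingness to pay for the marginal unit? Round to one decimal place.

P = £43.3

Social marginal benefit = demand − MEC = 51.5 - 2.5x.
Set SMB = MC: 51.5 - 2.5x = 25.0 + 0.7x → x* = 8.2813.
Consumer price on the demand curve at x*: 64.0 − 2.5×8.2813 = 43.2968.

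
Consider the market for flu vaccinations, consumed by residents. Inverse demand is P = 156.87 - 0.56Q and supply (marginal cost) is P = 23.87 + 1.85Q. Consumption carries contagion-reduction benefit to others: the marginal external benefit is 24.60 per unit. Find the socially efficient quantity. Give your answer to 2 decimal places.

Q* = 65.39

Social marginal benefit = demand + MEB = 181.47 - 0.56Q.
Set SMB = MC: 181.47 - 0.56Q = 23.87 + 1.85Q → Q* = 65.3942.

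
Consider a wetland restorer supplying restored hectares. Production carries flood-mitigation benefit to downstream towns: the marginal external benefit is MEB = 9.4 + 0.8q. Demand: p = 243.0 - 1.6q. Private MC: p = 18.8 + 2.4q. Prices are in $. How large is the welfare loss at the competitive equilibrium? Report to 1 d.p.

DWL = $459.7

Market equilibrium (private): 18.8 + 2.4q = 243.0 - 1.6q → q_m = 56.0500.
Social marginal cost = private MC − MEB = 9.4 + 1.6q.
Set SMC = demand: 9.4 + 1.6q = 243.0 - 1.6q → q* = 73.0000.
Between q* and q_m the wedge demand − SMC runs linearly from 0 to MEB(q_m), so the loss is a triangle.
DWL = ½ × 16.9500 × 54.2400 = 459.6840.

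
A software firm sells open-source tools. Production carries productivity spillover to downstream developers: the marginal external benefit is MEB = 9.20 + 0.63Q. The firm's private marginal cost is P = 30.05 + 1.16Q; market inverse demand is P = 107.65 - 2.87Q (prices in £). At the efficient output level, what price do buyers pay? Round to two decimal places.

P = £34.38

Social marginal cost = private MC − MEB = 20.85 + 0.53Q.
Set SMC = demand: 20.85 + 0.53Q = 107.65 - 2.87Q → Q* = 25.5294.
Consumer price on the demand curve at Q*: 107.65 − 2.87×25.5294 = 34.3806.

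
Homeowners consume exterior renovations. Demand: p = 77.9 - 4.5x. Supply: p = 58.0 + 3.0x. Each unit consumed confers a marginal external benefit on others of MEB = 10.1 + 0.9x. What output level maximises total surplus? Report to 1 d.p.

x* = 4.5

Social marginal benefit = demand + MEB = 88.0 - 3.6x.
Set SMB = MC: 88.0 - 3.6x = 58.0 + 3.0x → x* = 4.5455.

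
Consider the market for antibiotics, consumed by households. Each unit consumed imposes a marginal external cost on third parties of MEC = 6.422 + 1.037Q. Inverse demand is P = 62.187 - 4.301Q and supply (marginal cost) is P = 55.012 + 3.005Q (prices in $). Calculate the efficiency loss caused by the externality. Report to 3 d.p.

DWL = $3.318

Market equilibrium (private): 55.012 + 3.005Q = 62.187 - 4.301Q → Q_m = 0.9821.
Social marginal benefit = demand − MEC = 55.765 - 5.338Q.
Set SMB = MC: 55.765 - 5.338Q = 55.012 + 3.005Q → Q* = 0.0903.
Height of the DWL triangle at Q_m is MC(Q_m) − SMB(Q_m) = MEC(Q_m) = 7.4404.
DWL = ½ × 0.8918 × 7.4404 = 3.3177.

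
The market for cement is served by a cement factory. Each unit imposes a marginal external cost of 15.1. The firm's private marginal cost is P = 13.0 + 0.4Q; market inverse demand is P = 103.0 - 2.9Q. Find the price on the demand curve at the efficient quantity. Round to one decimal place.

P = 37.2

Social marginal cost = private MC + MEC = 28.1 + 0.4Q.
Set SMC = demand: 28.1 + 0.4Q = 103.0 - 2.9Q → Q* = 22.6970.
Consumer price on the demand curve at Q*: 103.0 − 2.9×22.6970 = 37.1787.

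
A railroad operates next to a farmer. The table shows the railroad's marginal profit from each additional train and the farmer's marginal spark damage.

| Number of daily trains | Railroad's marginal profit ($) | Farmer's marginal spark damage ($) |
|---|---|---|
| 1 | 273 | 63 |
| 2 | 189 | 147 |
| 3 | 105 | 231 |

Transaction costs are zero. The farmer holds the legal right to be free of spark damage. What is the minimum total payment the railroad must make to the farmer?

$210

Efficient level: marginal profit ≥ marginal spark damage through level 2, so k* = 2.
With the farmer holding the right, the railroad must at least compensate total damage at k*: 63 + 147 = 210.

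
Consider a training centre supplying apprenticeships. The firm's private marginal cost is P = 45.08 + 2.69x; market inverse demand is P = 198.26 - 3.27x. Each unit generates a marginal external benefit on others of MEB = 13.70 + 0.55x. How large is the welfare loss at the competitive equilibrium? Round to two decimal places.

Market equilibrium (private): 45.08 + 2.69x = 198.26 - 3.27x → x_m = 25.7013.
Social marginal cost = private MC − MEB = 31.38 + 2.14x.
Set SMC = demand: 31.38 + 2.14x = 198.26 - 3.27x → x* = 30.8466.
Height of the DWL triangle at x_m is demand(x_m) − SMC(x_m) = MEB(x_m) = 27.8357.
DWL = ½ × 5.1453 × 27.8357 = 71.6115.

DWL = 71.61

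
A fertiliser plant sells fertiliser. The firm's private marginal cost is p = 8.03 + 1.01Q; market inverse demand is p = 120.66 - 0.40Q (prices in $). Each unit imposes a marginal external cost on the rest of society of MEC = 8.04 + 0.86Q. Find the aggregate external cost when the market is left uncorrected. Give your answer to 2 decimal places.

$3385.94

Market equilibrium (private): 8.03 + 1.01Q = 120.66 - 0.40Q → Q_m = 79.8794.
Total external cost = ∫₀^{Q_m} (8.04 + 0.86Q) dQ = 8.04×79.8794 + ½×0.86×79.8794² = 3385.9394.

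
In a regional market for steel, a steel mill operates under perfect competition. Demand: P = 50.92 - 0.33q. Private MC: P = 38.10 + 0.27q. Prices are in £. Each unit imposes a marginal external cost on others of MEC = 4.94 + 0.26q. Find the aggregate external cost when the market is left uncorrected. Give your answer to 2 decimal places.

Market equilibrium (private): 38.10 + 0.27q = 50.92 - 0.33q → q_m = 21.3667.
Total external cost = ∫₀^{q_m} (4.94 + 0.26q) dq = 4.94×21.3667 + ½×0.26×21.3667² = 164.9012.

£164.90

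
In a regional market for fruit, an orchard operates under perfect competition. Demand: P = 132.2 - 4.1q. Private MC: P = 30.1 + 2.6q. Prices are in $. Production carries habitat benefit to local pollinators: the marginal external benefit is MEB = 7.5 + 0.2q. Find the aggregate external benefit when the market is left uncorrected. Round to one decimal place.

Market equilibrium (private): 30.1 + 2.6q = 132.2 - 4.1q → q_m = 15.2388.
Total external benefit = ∫₀^{q_m} (7.5 + 0.2q) dq = 7.5×15.2388 + ½×0.2×15.2388² = 137.5131.

$137.5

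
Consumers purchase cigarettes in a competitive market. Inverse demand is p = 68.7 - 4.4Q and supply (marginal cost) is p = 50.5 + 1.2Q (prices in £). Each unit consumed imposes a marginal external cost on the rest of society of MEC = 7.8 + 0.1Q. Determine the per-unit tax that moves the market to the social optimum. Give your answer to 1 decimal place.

Social marginal benefit = demand − MEC = 60.9 - 4.5Q.
Set SMB = MC: 60.9 - 4.5Q = 50.5 + 1.2Q → Q* = 1.8246.
The Pigouvian tax equals MEC at Q*: 7.8 + 0.1×1.8246 = 7.9825.

tax = £8.0 per unit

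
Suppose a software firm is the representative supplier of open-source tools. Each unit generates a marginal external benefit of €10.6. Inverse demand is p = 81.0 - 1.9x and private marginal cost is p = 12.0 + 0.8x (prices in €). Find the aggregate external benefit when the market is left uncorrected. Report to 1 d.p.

Market equilibrium (private): 12.0 + 0.8x = 81.0 - 1.9x → x_m = 25.5556.
Total external benefit = MEB × x_m = 10.6 × 25.5556 = 270.8894.

€270.9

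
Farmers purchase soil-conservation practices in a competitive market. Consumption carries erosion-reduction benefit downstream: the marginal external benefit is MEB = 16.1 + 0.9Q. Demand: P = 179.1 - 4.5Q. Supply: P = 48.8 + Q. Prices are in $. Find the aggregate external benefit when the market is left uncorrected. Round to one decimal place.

Market equilibrium (private): 48.8 + Q = 179.1 - 4.5Q → Q_m = 23.6909.
Total external benefit = ∫₀^{Q_m} (16.1 + 0.9Q) dQ = 16.1×23.6909 + ½×0.9×23.6909² = 633.9899.

$634.0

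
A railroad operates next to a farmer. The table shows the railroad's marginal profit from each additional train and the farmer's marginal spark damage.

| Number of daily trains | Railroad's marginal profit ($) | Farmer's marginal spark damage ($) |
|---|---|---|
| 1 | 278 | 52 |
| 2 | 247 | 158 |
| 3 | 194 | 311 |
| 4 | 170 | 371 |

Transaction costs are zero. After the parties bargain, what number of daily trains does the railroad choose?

2

Bargaining reaches the level where marginal profit last exceeds marginal spark damage.
That holds through level 2 (247 ≥ 158) but not at 3 (194 < 311).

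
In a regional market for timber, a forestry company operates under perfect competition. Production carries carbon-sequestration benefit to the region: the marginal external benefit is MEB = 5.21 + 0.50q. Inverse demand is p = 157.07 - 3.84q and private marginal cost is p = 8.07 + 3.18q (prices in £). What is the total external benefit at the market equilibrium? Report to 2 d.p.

Market equilibrium (private): 8.07 + 3.18q = 157.07 - 3.84q → q_m = 21.2251.
Total external benefit = ∫₀^{q_m} (5.21 + 0.50q) dq = 5.21×21.2251 + ½×0.50×21.2251² = 223.2090.

£223.21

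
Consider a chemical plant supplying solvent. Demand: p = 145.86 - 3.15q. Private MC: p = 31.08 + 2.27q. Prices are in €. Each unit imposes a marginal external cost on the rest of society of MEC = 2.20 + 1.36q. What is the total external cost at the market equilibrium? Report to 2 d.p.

€351.55

Market equilibrium (private): 31.08 + 2.27q = 145.86 - 3.15q → q_m = 21.1771.
Total external cost = ∫₀^{q_m} (2.20 + 1.36q) dq = 2.20×21.1771 + ½×1.36×21.1771² = 351.5489.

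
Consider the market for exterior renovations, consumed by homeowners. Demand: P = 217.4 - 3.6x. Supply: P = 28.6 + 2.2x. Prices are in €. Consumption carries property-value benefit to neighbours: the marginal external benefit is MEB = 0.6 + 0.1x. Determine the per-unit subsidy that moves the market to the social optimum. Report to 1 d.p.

Social marginal benefit = demand + MEB = 218.0 - 3.5x.
Set SMB = MC: 218.0 - 3.5x = 28.6 + 2.2x → x* = 33.2281.
The Pigouvian subsidy equals MEB at x*: 0.6 + 0.1×33.2281 = 3.9228.

subsidy = €3.9 per unit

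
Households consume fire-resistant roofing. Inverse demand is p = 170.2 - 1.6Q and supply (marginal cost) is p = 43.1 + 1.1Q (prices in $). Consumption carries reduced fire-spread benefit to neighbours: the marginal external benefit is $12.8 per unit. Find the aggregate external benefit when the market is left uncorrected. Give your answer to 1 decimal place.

$602.5

Market equilibrium (private): 43.1 + 1.1Q = 170.2 - 1.6Q → Q_m = 47.0741.
Total external benefit = MEB × Q_m = 12.8 × 47.0741 = 602.5485.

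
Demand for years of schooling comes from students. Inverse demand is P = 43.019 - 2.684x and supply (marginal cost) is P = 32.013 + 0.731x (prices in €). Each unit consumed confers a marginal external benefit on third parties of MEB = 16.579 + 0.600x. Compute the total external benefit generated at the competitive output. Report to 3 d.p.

€56.547

Market equilibrium (private): 32.013 + 0.731x = 43.019 - 2.684x → x_m = 3.2228.
Total external benefit = ∫₀^{x_m} (16.579 + 0.600x) dx = 16.579×3.2228 + ½×0.600×3.2228² = 56.5467.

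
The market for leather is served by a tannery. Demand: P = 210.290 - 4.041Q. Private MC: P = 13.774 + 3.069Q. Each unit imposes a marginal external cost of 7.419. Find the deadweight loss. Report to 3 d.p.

DWL = 3.871

Market equilibrium (private): 13.774 + 3.069Q = 210.290 - 4.041Q → Q_m = 27.6394.
Social marginal cost = private MC + MEC = 21.193 + 3.069Q.
Set SMC = demand: 21.193 + 3.069Q = 210.290 - 4.041Q → Q* = 26.5959.
Height of the DWL triangle at Q_m is SMC(Q_m) − demand(Q_m) = MEC(Q_m) = 7.4190.
DWL = ½ × 1.0435 × 7.4190 = 3.8709.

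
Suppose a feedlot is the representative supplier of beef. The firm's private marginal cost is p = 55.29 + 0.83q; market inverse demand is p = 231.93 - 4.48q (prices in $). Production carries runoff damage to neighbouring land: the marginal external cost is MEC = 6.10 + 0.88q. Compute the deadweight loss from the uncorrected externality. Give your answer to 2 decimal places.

DWL = $101.07

Market equilibrium (private): 55.29 + 0.83q = 231.93 - 4.48q → q_m = 33.2655.
Social marginal cost = private MC + MEC = 61.39 + 1.71q.
Set SMC = demand: 61.39 + 1.71q = 231.93 - 4.48q → q* = 27.5509.
Between q* and q_m the wedge SMC − demand runs linearly from 0 to MEC(q_m), so the loss is a triangle.
DWL = ½ × 5.7146 × 35.3737 = 101.0733.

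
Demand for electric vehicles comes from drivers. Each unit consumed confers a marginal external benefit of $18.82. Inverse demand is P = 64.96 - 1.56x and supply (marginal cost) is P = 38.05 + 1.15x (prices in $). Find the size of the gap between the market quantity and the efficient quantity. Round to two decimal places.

6.94 units

Market equilibrium (private): 38.05 + 1.15x = 64.96 - 1.56x → x_m = 9.9299.
Social marginal benefit = demand + MEB = 83.78 - 1.56x.
Set SMB = MC: 83.78 - 1.56x = 38.05 + 1.15x → x* = 16.8745.
Gap = |9.9299 − 16.8745| = 6.9446.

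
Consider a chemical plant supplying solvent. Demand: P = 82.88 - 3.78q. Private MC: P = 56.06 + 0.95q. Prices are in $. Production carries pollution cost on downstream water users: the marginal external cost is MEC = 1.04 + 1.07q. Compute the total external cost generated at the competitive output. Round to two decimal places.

Market equilibrium (private): 56.06 + 0.95q = 82.88 - 3.78q → q_m = 5.6702.
Total external cost = ∫₀^{q_m} (1.04 + 1.07q) dq = 1.04×5.6702 + ½×1.07×5.6702² = 23.0979.

$23.10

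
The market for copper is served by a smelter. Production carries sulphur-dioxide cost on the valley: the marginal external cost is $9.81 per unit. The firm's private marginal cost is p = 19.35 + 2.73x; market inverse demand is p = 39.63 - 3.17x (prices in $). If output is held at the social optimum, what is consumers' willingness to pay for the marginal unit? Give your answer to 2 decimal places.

Social marginal cost = private MC + MEC = 29.16 + 2.73x.
Set SMC = demand: 29.16 + 2.73x = 39.63 - 3.17x → x* = 1.7746.
Consumer price on the demand curve at x*: 39.63 − 3.17×1.7746 = 34.0045.

P = $34.00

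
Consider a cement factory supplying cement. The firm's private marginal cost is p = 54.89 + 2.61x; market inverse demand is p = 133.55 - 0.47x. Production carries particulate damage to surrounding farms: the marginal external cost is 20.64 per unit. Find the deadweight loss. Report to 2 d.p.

Market equilibrium (private): 54.89 + 2.61x = 133.55 - 0.47x → x_m = 25.5390.
Social marginal cost = private MC + MEC = 75.53 + 2.61x.
Set SMC = demand: 75.53 + 2.61x = 133.55 - 0.47x → x* = 18.8377.
Between x* and x_m the wedge SMC − demand runs linearly from 0 to MEC(x_m), so the loss is a triangle.
DWL = ½ × 6.7013 × 20.6400 = 69.1574.

DWL = 69.16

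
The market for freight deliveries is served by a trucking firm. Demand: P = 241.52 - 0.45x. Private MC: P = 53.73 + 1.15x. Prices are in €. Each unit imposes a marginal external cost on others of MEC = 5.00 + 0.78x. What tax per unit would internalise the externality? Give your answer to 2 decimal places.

Social marginal cost = private MC + MEC = 58.73 + 1.93x.
Set SMC = demand: 58.73 + 1.93x = 241.52 - 0.45x → x* = 76.8025.
The Pigouvian tax equals MEC at x*: 5.00 + 0.78×76.8025 = 64.9060.

tax = €64.91 per unit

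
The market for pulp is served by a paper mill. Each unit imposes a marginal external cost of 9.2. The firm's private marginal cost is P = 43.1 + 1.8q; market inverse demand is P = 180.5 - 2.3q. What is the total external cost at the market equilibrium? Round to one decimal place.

308.3

Market equilibrium (private): 43.1 + 1.8q = 180.5 - 2.3q → q_m = 33.5122.
Total external cost = MEC × q_m = 9.2 × 33.5122 = 308.3122.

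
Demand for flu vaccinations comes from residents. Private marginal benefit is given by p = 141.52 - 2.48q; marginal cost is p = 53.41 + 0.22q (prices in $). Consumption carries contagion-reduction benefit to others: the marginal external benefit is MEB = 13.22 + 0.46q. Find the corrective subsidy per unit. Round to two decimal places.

subsidy = $34.03 per unit

Social marginal benefit = demand + MEB = 154.74 - 2.02q.
Set SMB = MC: 154.74 - 2.02q = 53.41 + 0.22q → q* = 45.2366.
The Pigouvian subsidy equals MEB at q*: 13.22 + 0.46×45.2366 = 34.0288.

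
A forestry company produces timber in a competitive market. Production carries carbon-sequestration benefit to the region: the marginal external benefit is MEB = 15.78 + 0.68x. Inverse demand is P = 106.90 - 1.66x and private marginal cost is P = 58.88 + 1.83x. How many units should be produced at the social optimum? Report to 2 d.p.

x* = 22.70

Social marginal cost = private MC − MEB = 43.10 + 1.15x.
Set SMC = demand: 43.10 + 1.15x = 106.90 - 1.66x → x* = 22.7046.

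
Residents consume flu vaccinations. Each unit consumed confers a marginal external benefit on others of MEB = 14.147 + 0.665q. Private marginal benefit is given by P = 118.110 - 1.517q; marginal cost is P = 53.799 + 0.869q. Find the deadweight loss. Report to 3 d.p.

Market equilibrium (private): 53.799 + 0.869q = 118.110 - 1.517q → q_m = 26.9535.
Social marginal benefit = demand + MEB = 132.257 - 0.852q.
Set SMB = MC: 132.257 - 0.852q = 53.799 + 0.869q → q* = 45.5886.
Height of the DWL triangle at q_m is SMB(q_m) − MC(q_m) = MEB(q_m) = 32.0711.
DWL = ½ × 18.6351 × 32.0711 = 298.8241.

DWL = 298.824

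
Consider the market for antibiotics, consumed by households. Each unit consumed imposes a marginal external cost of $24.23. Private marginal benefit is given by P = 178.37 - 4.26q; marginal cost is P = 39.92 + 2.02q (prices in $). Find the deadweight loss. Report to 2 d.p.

DWL = $46.74

Market equilibrium (private): 39.92 + 2.02q = 178.37 - 4.26q → q_m = 22.0462.
Social marginal benefit = demand − MEC = 154.14 - 4.26q.
Set SMB = MC: 154.14 - 4.26q = 39.92 + 2.02q → q* = 18.1879.
The loss is the area between SMB and MC from q* to q_m; with linear curves that's a triangle of height MEC(q_m).
DWL = ½ × 3.8583 × 24.2300 = 46.7433.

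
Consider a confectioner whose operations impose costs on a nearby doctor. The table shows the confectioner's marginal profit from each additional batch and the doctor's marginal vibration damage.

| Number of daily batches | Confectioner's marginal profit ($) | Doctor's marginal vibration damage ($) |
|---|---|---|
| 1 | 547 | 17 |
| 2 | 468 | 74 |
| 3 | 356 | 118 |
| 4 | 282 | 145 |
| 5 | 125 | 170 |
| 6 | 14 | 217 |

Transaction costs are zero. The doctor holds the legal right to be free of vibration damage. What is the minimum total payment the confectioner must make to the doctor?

Efficient level: marginal profit ≥ marginal vibration damage through level 4, so k* = 4.
With the doctor holding the right, the confectioner must at least compensate total damage at k*: 17 + 74 + 118 + 145 = 354.

$354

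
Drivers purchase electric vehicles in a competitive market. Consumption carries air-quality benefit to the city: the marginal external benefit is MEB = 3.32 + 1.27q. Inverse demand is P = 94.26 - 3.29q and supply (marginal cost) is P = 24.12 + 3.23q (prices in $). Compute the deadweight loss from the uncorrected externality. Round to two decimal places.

Market equilibrium (private): 24.12 + 3.23q = 94.26 - 3.29q → q_m = 10.7577.
Social marginal benefit = demand + MEB = 97.58 - 2.02q.
Set SMB = MC: 97.58 - 2.02q = 24.12 + 3.23q → q* = 13.9924.
Height of the DWL triangle at q_m is SMB(q_m) − MC(q_m) = MEB(q_m) = 16.9822.
DWL = ½ × 3.2347 × 16.9822 = 27.4662.

DWL = $27.47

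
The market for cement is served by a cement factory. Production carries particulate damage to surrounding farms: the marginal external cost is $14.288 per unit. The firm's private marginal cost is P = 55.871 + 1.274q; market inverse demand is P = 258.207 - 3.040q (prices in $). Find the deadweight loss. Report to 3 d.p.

DWL = $23.661

Market equilibrium (private): 55.871 + 1.274q = 258.207 - 3.040q → q_m = 46.9022.
Social marginal cost = private MC + MEC = 70.159 + 1.274q.
Set SMC = demand: 70.159 + 1.274q = 258.207 - 3.040q → q* = 43.5902.
The loss is the area between SMC and demand from q* to q_m; with linear curves that's a triangle of height MEC(q_m).
DWL = ½ × 3.3120 × 14.2880 = 23.6609.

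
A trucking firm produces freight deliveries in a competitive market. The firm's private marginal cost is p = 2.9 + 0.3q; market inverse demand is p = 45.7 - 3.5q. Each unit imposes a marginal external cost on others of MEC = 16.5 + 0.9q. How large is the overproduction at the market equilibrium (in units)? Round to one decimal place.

Market equilibrium (private): 2.9 + 0.3q = 45.7 - 3.5q → q_m = 11.2632.
Social marginal cost = private MC + MEC = 19.4 + 1.2q.
Set SMC = demand: 19.4 + 1.2q = 45.7 - 3.5q → q* = 5.5957.
Gap = |11.2632 − 5.5957| = 5.6675.

5.7 units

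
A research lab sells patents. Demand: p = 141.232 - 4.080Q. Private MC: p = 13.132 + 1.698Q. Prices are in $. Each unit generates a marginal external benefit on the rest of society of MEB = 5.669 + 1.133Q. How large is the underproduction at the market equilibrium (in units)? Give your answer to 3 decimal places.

6.628 units

Market equilibrium (private): 13.132 + 1.698Q = 141.232 - 4.080Q → Q_m = 22.1703.
Social marginal cost = private MC − MEB = 7.463 + 0.565Q.
Set SMC = demand: 7.463 + 0.565Q = 141.232 - 4.080Q → Q* = 28.7985.
Gap = |22.1703 − 28.7985| = 6.6282.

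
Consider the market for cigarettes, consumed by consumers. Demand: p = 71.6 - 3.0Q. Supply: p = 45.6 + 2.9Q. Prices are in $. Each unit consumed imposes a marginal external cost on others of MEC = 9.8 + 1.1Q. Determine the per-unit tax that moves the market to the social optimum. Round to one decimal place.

Social marginal benefit = demand − MEC = 61.8 - 4.1Q.
Set SMB = MC: 61.8 - 4.1Q = 45.6 + 2.9Q → Q* = 2.3143.
The Pigouvian tax equals MEC at Q*: 9.8 + 1.1×2.3143 = 12.3457.

tax = $12.3 per unit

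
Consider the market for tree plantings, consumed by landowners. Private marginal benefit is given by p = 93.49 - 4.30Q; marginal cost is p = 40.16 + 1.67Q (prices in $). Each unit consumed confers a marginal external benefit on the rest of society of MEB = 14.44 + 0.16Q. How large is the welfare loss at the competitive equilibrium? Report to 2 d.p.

DWL = $21.67

Market equilibrium (private): 40.16 + 1.67Q = 93.49 - 4.30Q → Q_m = 8.9330.
Social marginal benefit = demand + MEB = 107.93 - 4.14Q.
Set SMB = MC: 107.93 - 4.14Q = 40.16 + 1.67Q → Q* = 11.6644.
The welfare-loss triangle has base |Q_m − Q*| and height MEB(Q_m) (the vertical gap between SMB and MC is zero at Q* and MEB at Q_m).
DWL = ½ × 2.7314 × 15.8693 = 21.6727.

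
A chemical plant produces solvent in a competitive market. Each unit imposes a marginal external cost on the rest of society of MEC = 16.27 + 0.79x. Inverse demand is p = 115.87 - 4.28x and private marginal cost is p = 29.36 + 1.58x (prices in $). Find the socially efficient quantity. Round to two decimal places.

x* = 10.56

Social marginal cost = private MC + MEC = 45.63 + 2.37x.
Set SMC = demand: 45.63 + 2.37x = 115.87 - 4.28x → x* = 10.5624.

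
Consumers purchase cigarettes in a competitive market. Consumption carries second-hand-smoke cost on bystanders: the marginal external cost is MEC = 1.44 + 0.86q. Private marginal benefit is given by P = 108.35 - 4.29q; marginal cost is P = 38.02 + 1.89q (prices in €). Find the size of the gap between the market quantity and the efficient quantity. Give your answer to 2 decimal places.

1.59 units

Market equilibrium (private): 38.02 + 1.89q = 108.35 - 4.29q → q_m = 11.3803.
Social marginal benefit = demand − MEC = 106.91 - 5.15q.
Set SMB = MC: 106.91 - 5.15q = 38.02 + 1.89q → q* = 9.7855.
Gap = |11.3803 − 9.7855| = 1.5948.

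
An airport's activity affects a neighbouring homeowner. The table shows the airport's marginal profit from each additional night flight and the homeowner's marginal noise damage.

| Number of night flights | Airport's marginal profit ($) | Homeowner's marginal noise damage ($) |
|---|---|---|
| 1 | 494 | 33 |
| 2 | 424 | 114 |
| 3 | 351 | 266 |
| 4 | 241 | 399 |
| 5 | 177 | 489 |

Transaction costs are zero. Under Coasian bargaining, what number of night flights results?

Bargaining reaches the level where marginal profit last exceeds marginal noise damage.
That holds through level 3 (351 ≥ 266) but not at 4 (241 < 399).

3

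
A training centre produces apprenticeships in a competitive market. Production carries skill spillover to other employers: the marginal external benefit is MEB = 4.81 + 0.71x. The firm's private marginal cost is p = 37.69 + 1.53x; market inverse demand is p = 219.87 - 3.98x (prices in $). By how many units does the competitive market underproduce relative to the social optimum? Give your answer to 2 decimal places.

Market equilibrium (private): 37.69 + 1.53x = 219.87 - 3.98x → x_m = 33.0635.
Social marginal cost = private MC − MEB = 32.88 + 0.82x.
Set SMC = demand: 32.88 + 0.82x = 219.87 - 3.98x → x* = 38.9563.
Gap = |33.0635 − 38.9563| = 5.8928.

5.89 units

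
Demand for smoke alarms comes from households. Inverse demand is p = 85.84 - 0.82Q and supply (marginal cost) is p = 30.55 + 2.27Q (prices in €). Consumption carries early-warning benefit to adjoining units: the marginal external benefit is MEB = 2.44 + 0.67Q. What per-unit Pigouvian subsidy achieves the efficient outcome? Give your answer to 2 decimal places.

Social marginal benefit = demand + MEB = 88.28 - 0.15Q.
Set SMB = MC: 88.28 - 0.15Q = 30.55 + 2.27Q → Q* = 23.8554.
The Pigouvian subsidy equals MEB at Q*: 2.44 + 0.67×23.8554 = 18.4231.

subsidy = €18.42 per unit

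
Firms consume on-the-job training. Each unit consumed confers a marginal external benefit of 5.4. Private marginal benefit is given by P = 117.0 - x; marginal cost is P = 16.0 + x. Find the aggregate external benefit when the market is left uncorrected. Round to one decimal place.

Market equilibrium (private): 16.0 + x = 117.0 - x → x_m = 50.5000.
Total external benefit = MEB × x_m = 5.4 × 50.5000 = 272.7000.

272.7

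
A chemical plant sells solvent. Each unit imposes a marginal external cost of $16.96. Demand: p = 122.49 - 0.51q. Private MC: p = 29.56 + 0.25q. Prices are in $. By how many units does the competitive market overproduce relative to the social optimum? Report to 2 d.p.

22.32 units

Market equilibrium (private): 29.56 + 0.25q = 122.49 - 0.51q → q_m = 122.2763.
Social marginal cost = private MC + MEC = 46.52 + 0.25q.
Set SMC = demand: 46.52 + 0.25q = 122.49 - 0.51q → q* = 99.9605.
Gap = |122.2763 − 99.9605| = 22.3158.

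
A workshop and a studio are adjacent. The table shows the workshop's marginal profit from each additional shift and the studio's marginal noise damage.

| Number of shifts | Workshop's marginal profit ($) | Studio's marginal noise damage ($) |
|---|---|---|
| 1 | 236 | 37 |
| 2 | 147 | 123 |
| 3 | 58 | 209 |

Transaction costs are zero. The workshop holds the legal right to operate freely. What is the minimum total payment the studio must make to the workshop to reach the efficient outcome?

$58

Left alone the workshop would choose level 3 (marginal profit stays positive).
Efficient level: k* = 2 (marginal profit ≥ marginal noise damage through 2).
The studio must at least cover the workshop's forgone profit from cutting 3→2: 58 = 58.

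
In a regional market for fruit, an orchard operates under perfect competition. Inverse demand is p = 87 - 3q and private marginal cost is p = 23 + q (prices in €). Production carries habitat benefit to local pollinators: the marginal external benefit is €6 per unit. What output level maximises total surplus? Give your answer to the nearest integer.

q* = 18

Social marginal cost = private MC − MEB = 17 + q.
Set SMC = demand: 17 + q = 87 - 3q → q* = 17.5000.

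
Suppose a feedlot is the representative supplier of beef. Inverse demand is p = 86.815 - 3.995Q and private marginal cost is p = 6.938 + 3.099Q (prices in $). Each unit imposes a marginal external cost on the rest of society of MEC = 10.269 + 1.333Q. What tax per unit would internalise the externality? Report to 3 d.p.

Social marginal cost = private MC + MEC = 17.207 + 4.432Q.
Set SMC = demand: 17.207 + 4.432Q = 86.815 - 3.995Q → Q* = 8.2601.
The Pigouvian tax equals MEC at Q*: 10.269 + 1.333×8.2601 = 21.2797.

tax = $21.280 per unit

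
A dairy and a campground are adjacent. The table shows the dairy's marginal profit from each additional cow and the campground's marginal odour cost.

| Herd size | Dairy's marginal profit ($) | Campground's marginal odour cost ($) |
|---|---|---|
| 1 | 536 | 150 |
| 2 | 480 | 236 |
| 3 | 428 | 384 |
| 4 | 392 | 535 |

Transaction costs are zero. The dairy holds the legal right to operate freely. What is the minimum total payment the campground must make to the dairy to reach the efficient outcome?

Left alone the dairy would choose level 4 (marginal profit stays positive).
Efficient level: k* = 3 (marginal profit ≥ marginal odour cost through 3).
The campground must at least cover the dairy's forgone profit from cutting 4→3: 392 = 392.

$392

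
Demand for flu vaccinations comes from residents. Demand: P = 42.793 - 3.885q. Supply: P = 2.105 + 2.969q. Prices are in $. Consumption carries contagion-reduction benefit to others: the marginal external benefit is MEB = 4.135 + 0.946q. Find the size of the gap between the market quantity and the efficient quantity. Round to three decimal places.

1.650 units

Market equilibrium (private): 2.105 + 2.969q = 42.793 - 3.885q → q_m = 5.9364.
Social marginal benefit = demand + MEB = 46.928 - 2.939q.
Set SMB = MC: 46.928 - 2.939q = 2.105 + 2.969q → q* = 7.5868.
Gap = |5.9364 − 7.5868| = 1.6504.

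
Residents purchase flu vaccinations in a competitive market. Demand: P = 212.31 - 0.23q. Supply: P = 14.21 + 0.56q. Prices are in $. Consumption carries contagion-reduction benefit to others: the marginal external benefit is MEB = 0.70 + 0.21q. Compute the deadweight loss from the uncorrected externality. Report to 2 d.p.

Market equilibrium (private): 14.21 + 0.56q = 212.31 - 0.23q → q_m = 250.7595.
Social marginal benefit = demand + MEB = 213.01 - 0.02q.
Set SMB = MC: 213.01 - 0.02q = 14.21 + 0.56q → q* = 342.7586.
Height of the DWL triangle at q_m is SMB(q_m) − MC(q_m) = MEB(q_m) = 53.3595.
DWL = ½ × 91.9991 × 53.3595 = 2454.5130.

DWL = $2454.51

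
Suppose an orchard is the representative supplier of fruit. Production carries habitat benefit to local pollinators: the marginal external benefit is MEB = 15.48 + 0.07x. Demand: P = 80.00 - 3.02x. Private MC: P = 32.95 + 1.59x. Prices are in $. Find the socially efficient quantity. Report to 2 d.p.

Social marginal cost = private MC − MEB = 17.47 + 1.52x.
Set SMC = demand: 17.47 + 1.52x = 80.00 - 3.02x → x* = 13.7731.

x* = 13.77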